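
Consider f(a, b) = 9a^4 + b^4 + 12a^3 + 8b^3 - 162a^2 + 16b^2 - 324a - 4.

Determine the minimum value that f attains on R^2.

f(a,b) separates as P(a) + Q(b) − 4, so its minimum is min P + min Q − 4.
P'(a) = 36(a - 3)(a + 1)(a + 3) vanishes at a ∈ {-3, -1, 3}; Q'(b) = 4b(b + 2)(b + 4) vanishes at b ∈ {-4, -2, 0}.
Local minima of P (where P''>0): P(-3)=-81, P(3)=-1377. Local minima of Q: Q(-4)=0, Q(0)=0.
So the global minimum of f is P(3) + Q(-4) − 4 = -1377 + 0 − 4 = -1381, attained at (3, -4).

-1381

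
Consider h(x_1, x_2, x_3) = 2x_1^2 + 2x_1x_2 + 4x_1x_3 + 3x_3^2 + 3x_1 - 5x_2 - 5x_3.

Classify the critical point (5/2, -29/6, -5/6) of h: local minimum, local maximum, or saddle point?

saddle point

The Hessian is constant: H = [[4, 2, 4], [2, 0, 0], [4, 0, 6]].
Leading principal minors: Δ₁ = 4, Δ₂ = -4, Δ₃ = -24.
The minors fit neither the all-positive nor the alternating-sign pattern, so H is indefinite: a saddle point.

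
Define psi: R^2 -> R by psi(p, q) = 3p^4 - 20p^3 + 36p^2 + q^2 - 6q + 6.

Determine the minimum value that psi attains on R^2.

-3

psi(p,q) separates as A(p) + B(q) + 6, so its minimum is min A + min B + 6.
A'(p) = 12p(p - 3)(p - 2) vanishes at p ∈ {0, 2, 3}; B'(q) = 2q - 6 vanishes at q ∈ {3}.
Local minima of A (where A''>0): A(0)=0, A(3)=27. Local minima of B: B(3)=-9.
So the global minimum of psi is A(0) + B(3) + 6 = 0 − 9 + 6 = -3, attained at (0, 3).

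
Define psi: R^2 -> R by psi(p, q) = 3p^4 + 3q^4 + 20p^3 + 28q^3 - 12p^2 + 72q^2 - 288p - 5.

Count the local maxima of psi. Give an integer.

psi separates as a function of p plus a function of q, so ∇psi=0 decouples.
∂psi/∂p = 12(p - 2)(p + 3)(p + 4) = 0 at p ∈ {-4, -3, 2}; ∂psi/∂q = 12q(q + 3)(q + 4) = 0 at q ∈ {-4, -3, 0}.
The Hessian is diagonal: diag(psi_pp, psi_qq). Second derivatives: psi_pp(-4)=72, psi_pp(-3)=-60, psi_pp(2)=360; psi_qq(-4)=48, psi_qq(-3)=-36, psi_qq(0)=144.
Local maxima occur where both diagonal entries negative: (-3, -3). Count: 1.

1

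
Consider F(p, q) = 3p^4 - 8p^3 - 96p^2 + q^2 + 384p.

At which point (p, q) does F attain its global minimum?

(-4, 0)

F(p,q) separates as A(p) + B(q), so its minimum is min A + min B.
A'(p) = 12(p - 4)(p - 2)(p + 4) vanishes at p ∈ {-4, 2, 4}; B'(q) = 2q vanishes at q ∈ {0}.
Local minima of A (where A''>0): A(-4)=-1792, A(4)=256. Local minima of B: B(0)=0.
So the global minimum of F is A(-4) + B(0) = -1792 + 0 = -1792, attained at (-4, 0).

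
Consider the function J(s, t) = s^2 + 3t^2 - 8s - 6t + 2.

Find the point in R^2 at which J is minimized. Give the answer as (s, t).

(4, 1)

J(s,t) separates as P(s) + Q(t) + 2, so its minimum is min P + min Q + 2.
P'(s) = 2s - 8 vanishes at s ∈ {4}; Q'(t) = 6(t - 1) vanishes at t ∈ {1}.
Local minima of P (where P''>0): P(4)=-16. Local minima of Q: Q(1)=-3.
So the global minimum of J is P(4) + Q(1) + 2 = -16 − 3 + 2 = -17, attained at (4, 1).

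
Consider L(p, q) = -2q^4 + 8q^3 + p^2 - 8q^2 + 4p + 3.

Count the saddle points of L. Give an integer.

L separates as a function of p plus a function of q, so ∇L=0 decouples.
∂L/∂p = 2(p + 2) = 0 at p ∈ {-2}; ∂L/∂q = -8q(q - 2)(q - 1) = 0 at q ∈ {0, 1, 2}.
The Hessian is diagonal: diag(L_pp, L_qq). Second derivatives: L_pp(-2)=2; L_qq(0)=-16, L_qq(1)=8, L_qq(2)=-16.
Saddle points occur where the two diagonal entries have opposite signs: (-2, 0), (-2, 2). Count: 2.

2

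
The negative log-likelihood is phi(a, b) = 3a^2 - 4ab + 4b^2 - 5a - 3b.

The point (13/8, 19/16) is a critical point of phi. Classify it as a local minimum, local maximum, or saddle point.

The Hessian of phi is constant: H = [[6, -4], [-4, 8]].
det(H) = 6·8 − (-4)² = 32.
det(H) > 0 and tr(H) = 14 > 0, so H is positive definite and the point is a local minimum.

local minimum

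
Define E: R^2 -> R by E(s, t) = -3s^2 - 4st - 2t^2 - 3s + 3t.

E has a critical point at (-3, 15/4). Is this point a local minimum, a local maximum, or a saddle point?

local maximum

The Hessian of E is constant: H = [[-6, -4], [-4, -4]].
det(H) = (-6)·(-4) − (-4)² = 8.
det(H) > 0 and tr(H) = -10 < 0, so H is negative definite and the point is a local maximum.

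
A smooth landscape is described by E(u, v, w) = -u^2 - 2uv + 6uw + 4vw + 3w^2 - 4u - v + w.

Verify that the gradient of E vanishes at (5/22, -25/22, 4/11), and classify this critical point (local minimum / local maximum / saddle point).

∇E = (-2u - 2v + 6w - 4, -2u + 4w - 1, 6u + 4v + 6w + 1); substituting (5/22, -25/22, 4/11) gives ∇E = (0, 0, 0), so (5/22, -25/22, 4/11) is indeed a critical point.
The Hessian is constant: H = [[-2, -2, 6], [-2, 0, 4], [6, 4, 6]].
Leading principal minors: Δ₁ = -2, Δ₂ = -4, Δ₃ = -88.
The minors fit neither the all-positive nor the alternating-sign pattern, so H is indefinite: a saddle point.

saddle point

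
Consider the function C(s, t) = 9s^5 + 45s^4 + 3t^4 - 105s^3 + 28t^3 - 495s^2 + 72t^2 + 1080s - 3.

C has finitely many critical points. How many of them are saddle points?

6

C separates as a function of s plus a function of t, so ∇C=0 decouples.
∂C/∂s = 45(s - 2)(s - 1)(s + 3)(s + 4) = 0 at s ∈ {-4, -3, 1, 2}; ∂C/∂t = 12t(t + 3)(t + 4) = 0 at t ∈ {-4, -3, 0}.
The Hessian is diagonal: diag(C_ss, C_tt). Second derivatives: C_ss(-4)=-1350, C_ss(-3)=900, C_ss(1)=-900, C_ss(2)=1350; C_tt(-4)=48, C_tt(-3)=-36, C_tt(0)=144.
Saddle points occur where the two diagonal entries have opposite signs: (-4, -4), (-4, 0), (-3, -3), (1, -4), (1, 0), (2, -3). Count: 6.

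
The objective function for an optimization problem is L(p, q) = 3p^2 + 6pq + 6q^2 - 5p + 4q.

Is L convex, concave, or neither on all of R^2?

L is quadratic, so its Hessian is the constant matrix H = [[6, 6], [6, 12]].
det(H) = 36, tr(H) = 18.
det(H) > 0 and tr(H) > 0, so H is positive definite everywhere: convex.

convex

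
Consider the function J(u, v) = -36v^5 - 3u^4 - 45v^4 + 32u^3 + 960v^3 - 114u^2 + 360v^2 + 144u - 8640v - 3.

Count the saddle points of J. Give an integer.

6

J separates as a function of u plus a function of v, so ∇J=0 decouples.
∂J/∂u = -12(u - 4)(u - 3)(u - 1) = 0 at u ∈ {1, 3, 4}; ∂J/∂v = -180(v - 3)(v - 2)(v + 2)(v + 4) = 0 at v ∈ {-4, -2, 2, 3}.
The Hessian is diagonal: diag(J_uu, J_vv). Second derivatives: J_uu(1)=-72, J_uu(3)=24, J_uu(4)=-36; J_vv(-4)=15120, J_vv(-2)=-7200, J_vv(2)=4320, J_vv(3)=-6300.
Saddle points occur where the two diagonal entries have opposite signs: (1, -4), (1, 2), (3, -2), (3, 3), (4, -4), (4, 2). Count: 6.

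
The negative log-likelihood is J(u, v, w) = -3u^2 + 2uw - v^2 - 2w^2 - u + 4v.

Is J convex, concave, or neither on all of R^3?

concave

J is quadratic, so its Hessian is the constant matrix H = [[-6, 0, 2], [0, -2, 0], [2, 0, -4]].
Leading principal minors: -6, 12, -40.
Signs alternate −, +, − ⇒ H ≺ 0 ⇒ concave.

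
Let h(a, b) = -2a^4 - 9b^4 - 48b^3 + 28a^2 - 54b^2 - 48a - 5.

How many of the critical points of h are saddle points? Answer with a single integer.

h separates as a function of a plus a function of b, so ∇h=0 decouples.
∂h/∂a = -8(a - 2)(a - 1)(a + 3) = 0 at a ∈ {-3, 1, 2}; ∂h/∂b = -36b(b + 1)(b + 3) = 0 at b ∈ {-3, -1, 0}.
The Hessian is diagonal: diag(h_aa, h_bb). Second derivatives: h_aa(-3)=-160, h_aa(1)=32, h_aa(2)=-40; h_bb(-3)=-216, h_bb(-1)=72, h_bb(0)=-108.
Saddle points occur where the two diagonal entries have opposite signs: (-3, -1), (1, -3), (1, 0), (2, -1). Count: 4.

4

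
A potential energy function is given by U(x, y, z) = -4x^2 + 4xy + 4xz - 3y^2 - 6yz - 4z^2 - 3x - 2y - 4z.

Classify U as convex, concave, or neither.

concave

U is quadratic, so its Hessian is the constant matrix H = [[-8, 4, 4], [4, -6, -6], [4, -6, -8]].
Leading principal minors: -8, 32, -64.
Signs alternate −, +, − ⇒ H ≺ 0 ⇒ concave.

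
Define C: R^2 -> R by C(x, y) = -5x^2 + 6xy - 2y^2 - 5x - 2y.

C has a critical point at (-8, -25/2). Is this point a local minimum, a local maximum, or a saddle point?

The Hessian of C is constant: H = [[-10, 6], [6, -4]].
det(H) = (-10)·(-4) − 6² = 4.
det(H) > 0 and tr(H) = -14 < 0, so H is negative definite and the point is a local maximum.

local maximum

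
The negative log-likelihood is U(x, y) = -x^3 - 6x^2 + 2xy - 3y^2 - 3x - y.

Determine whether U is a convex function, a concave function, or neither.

The term -x^3 is cubic, so the Hessian is not constant.
∂²U/∂x² = -6x - 12, which takes both signs as x varies (negative for sufficiently large x). A diagonal entry of the Hessian changing sign means the Hessian is neither positive- nor negative-semidefinite on all of R^2.

neither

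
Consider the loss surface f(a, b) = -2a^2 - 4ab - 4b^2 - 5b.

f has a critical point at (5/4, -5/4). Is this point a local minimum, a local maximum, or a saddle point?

local maximum

The Hessian of f is constant: H = [[-4, -4], [-4, -8]].
det(H) = (-4)·(-8) − (-4)² = 16.
det(H) > 0 and tr(H) = -12 < 0, so H is negative definite and the point is a local maximum.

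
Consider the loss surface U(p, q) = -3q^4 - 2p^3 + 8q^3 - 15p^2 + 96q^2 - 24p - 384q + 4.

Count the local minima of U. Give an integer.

1

U separates as a function of p plus a function of q, so ∇U=0 decouples.
∂U/∂p = -6(p + 1)(p + 4) = 0 at p ∈ {-4, -1}; ∂U/∂q = -12(q - 4)(q - 2)(q + 4) = 0 at q ∈ {-4, 2, 4}.
The Hessian is diagonal: diag(U_pp, U_qq). Second derivatives: U_pp(-4)=18, U_pp(-1)=-18; U_qq(-4)=-576, U_qq(2)=144, U_qq(4)=-192.
Local minima occur where both diagonal entries positive: (-4, 2). Count: 1.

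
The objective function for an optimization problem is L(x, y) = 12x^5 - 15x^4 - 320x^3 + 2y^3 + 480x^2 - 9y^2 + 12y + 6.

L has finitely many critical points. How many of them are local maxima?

L separates as a function of x plus a function of y, so ∇L=0 decouples.
∂L/∂x = 60x(x - 4)(x - 1)(x + 4) = 0 at x ∈ {-4, 0, 1, 4}; ∂L/∂y = 6(y - 2)(y - 1) = 0 at y ∈ {1, 2}.
The Hessian is diagonal: diag(L_xx, L_yy). Second derivatives: L_xx(-4)=-9600, L_xx(0)=960, L_xx(1)=-900, L_xx(4)=5760; L_yy(1)=-6, L_yy(2)=6.
Local maxima occur where both diagonal entries negative: (-4, 1), (1, 1). Count: 2.

2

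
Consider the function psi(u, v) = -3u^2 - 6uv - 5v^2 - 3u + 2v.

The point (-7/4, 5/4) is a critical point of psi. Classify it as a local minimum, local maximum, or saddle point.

The Hessian of psi is constant: H = [[-6, -6], [-6, -10]].
det(H) = (-6)·(-10) − (-6)² = 24.
det(H) > 0 and tr(H) = -16 < 0, so H is negative definite and the point is a local maximum.

local maximum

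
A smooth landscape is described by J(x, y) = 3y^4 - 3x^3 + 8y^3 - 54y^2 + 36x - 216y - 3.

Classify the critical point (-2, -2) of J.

saddle point

The mixed partial ∂²J/∂x∂y is 0, so the Hessian at any point is diag(J_xx, J_yy) = diag(-18x, 12(3y^2 + 4y - 9)).
At (-2, -2): H = diag(36, -60).
The eigenvalues have opposite signs, so H is indefinite: a saddle point.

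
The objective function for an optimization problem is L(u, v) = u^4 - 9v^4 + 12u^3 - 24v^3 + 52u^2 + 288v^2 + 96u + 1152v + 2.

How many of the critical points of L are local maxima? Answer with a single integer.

2

L separates as a function of u plus a function of v, so ∇L=0 decouples.
∂L/∂u = 4(u + 2)(u + 3)(u + 4) = 0 at u ∈ {-4, -3, -2}; ∂L/∂v = -36(v - 4)(v + 2)(v + 4) = 0 at v ∈ {-4, -2, 4}.
The Hessian is diagonal: diag(L_uu, L_vv). Second derivatives: L_uu(-4)=8, L_uu(-3)=-4, L_uu(-2)=8; L_vv(-4)=-576, L_vv(-2)=432, L_vv(4)=-1728.
Local maxima occur where both diagonal entries negative: (-3, -4), (-3, 4). Count: 2.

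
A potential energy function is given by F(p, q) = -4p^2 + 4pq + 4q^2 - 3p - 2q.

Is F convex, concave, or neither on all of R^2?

F is quadratic, so its Hessian is the constant matrix H = [[-8, 4], [4, 8]].
det(H) = -80, tr(H) = 0.
det(H) < 0, so H is indefinite: neither convex nor concave.

neither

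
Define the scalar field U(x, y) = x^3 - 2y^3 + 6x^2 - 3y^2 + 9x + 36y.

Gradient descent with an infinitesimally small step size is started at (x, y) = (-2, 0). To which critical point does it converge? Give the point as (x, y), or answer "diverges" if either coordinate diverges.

U is separable, so gradient descent decouples: x follows -∂U/∂x, y follows -∂U/∂y.
∂U/∂x = 3(x + 1)(x + 3); at x=-2 this is -3, so x increases.
∂U/∂y = -6(y - 2)(y + 3); at y=0 this is 36, so y decreases.
x converges to its nearest critical value -1 (a local min of the x-part); y converges to -3. The iterate converges to (-1, -3).

(-1, -3)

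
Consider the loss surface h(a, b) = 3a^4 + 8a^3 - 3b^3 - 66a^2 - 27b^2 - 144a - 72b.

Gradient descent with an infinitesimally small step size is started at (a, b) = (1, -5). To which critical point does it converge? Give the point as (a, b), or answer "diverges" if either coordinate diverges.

h is separable, so gradient descent decouples: a follows -∂h/∂a, b follows -∂h/∂b.
∂h/∂a = 12(a - 3)(a + 1)(a + 4); at a=1 this is -240, so a increases.
∂h/∂b = -9(b + 2)(b + 4); at b=-5 this is -27, so b increases.
a converges to its nearest critical value 3 (a local min of the a-part); b converges to -4. The iterate converges to (3, -4).

(3, -4)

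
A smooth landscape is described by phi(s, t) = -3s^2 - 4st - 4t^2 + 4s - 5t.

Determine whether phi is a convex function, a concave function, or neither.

phi is quadratic, so its Hessian is the constant matrix H = [[-6, -4], [-4, -8]].
det(H) = 32, tr(H) = -14.
det(H) > 0 and tr(H) < 0, so H is negative definite everywhere: concave.

concave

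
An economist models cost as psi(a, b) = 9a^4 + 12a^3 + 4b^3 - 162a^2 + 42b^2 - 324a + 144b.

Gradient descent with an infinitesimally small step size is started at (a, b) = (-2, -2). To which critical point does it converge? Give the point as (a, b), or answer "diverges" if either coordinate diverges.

(-3, -3)

psi is separable, so gradient descent decouples: a follows -∂psi/∂a, b follows -∂psi/∂b.
∂psi/∂a = 36(a - 3)(a + 1)(a + 3); at a=-2 this is 180, so a decreases.
∂psi/∂b = 12(b + 3)(b + 4); at b=-2 this is 24, so b decreases.
a converges to its nearest critical value -3 (a local min of the a-part); b converges to -3. The iterate converges to (-3, -3).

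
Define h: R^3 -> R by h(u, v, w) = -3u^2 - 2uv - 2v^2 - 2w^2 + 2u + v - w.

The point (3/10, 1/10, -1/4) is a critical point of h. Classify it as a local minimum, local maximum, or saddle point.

The Hessian is constant: H = [[-6, -2, 0], [-2, -4, 0], [0, 0, -4]].
Leading principal minors: Δ₁ = -6, Δ₂ = 20, Δ₃ = -80.
The minors alternate sign starting negative (−, +, −), so H is negative definite: a local maximum.

local maximum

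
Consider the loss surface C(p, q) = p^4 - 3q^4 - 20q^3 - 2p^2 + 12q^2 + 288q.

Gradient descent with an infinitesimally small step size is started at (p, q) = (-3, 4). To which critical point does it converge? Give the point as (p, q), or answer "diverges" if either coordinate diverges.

C is separable, so gradient descent decouples: p follows -∂C/∂p, q follows -∂C/∂q.
∂C/∂p = 4p(p - 1)(p + 1); at p=-3 this is -96, so p increases.
∂C/∂q = -12(q - 2)(q + 3)(q + 4); at q=4 this is -1344, so q increases.
The q-coordinate has no critical point in that direction and runs off to infinity.

diverges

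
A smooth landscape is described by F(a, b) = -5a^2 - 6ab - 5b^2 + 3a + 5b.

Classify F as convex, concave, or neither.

concave

F is quadratic, so its Hessian is the constant matrix H = [[-10, -6], [-6, -10]].
det(H) = 64, tr(H) = -20.
det(H) > 0 and tr(H) < 0, so H is negative definite everywhere: concave.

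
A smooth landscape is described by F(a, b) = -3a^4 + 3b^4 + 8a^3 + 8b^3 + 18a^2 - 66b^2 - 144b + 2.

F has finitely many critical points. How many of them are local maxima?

2

F separates as a function of a plus a function of b, so ∇F=0 decouples.
∂F/∂a = -12a(a - 3)(a + 1) = 0 at a ∈ {-1, 0, 3}; ∂F/∂b = 12(b - 3)(b + 1)(b + 4) = 0 at b ∈ {-4, -1, 3}.
The Hessian is diagonal: diag(F_aa, F_bb). Second derivatives: F_aa(-1)=-48, F_aa(0)=36, F_aa(3)=-144; F_bb(-4)=252, F_bb(-1)=-144, F_bb(3)=336.
Local maxima occur where both diagonal entries negative: (-1, -1), (3, -1). Count: 2.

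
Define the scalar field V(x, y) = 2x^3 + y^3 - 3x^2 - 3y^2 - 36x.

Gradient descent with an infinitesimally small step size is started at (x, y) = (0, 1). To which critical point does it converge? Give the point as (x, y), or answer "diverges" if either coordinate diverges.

V is separable, so gradient descent decouples: x follows -∂V/∂x, y follows -∂V/∂y.
∂V/∂x = 6(x - 3)(x + 2); at x=0 this is -36, so x increases.
∂V/∂y = 3y(y - 2); at y=1 this is -3, so y increases.
x converges to its nearest critical value 3 (a local min of the x-part); y converges to 2. The iterate converges to (3, 2).

(3, 2)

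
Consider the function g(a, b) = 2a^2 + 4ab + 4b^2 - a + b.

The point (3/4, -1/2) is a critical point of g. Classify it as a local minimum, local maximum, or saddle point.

local minimum

The Hessian of g is constant: H = [[4, 4], [4, 8]].
det(H) = 4·8 − 4² = 16.
det(H) > 0 and tr(H) = 12 > 0, so H is positive definite and the point is a local minimum.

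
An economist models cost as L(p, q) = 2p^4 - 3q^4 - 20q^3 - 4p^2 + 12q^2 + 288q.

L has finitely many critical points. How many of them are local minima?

2

L separates as a function of p plus a function of q, so ∇L=0 decouples.
∂L/∂p = 8p(p - 1)(p + 1) = 0 at p ∈ {-1, 0, 1}; ∂L/∂q = -12(q - 2)(q + 3)(q + 4) = 0 at q ∈ {-4, -3, 2}.
The Hessian is diagonal: diag(L_pp, L_qq). Second derivatives: L_pp(-1)=16, L_pp(0)=-8, L_pp(1)=16; L_qq(-4)=-72, L_qq(-3)=60, L_qq(2)=-360.
Local minima occur where both diagonal entries positive: (-1, -3), (1, -3). Count: 2.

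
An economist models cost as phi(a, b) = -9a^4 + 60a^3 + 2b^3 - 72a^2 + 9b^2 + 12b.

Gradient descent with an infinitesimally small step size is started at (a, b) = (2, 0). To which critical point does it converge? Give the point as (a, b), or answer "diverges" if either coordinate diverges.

phi is separable, so gradient descent decouples: a follows -∂phi/∂a, b follows -∂phi/∂b.
∂phi/∂a = -36a(a - 4)(a - 1); at a=2 this is 144, so a decreases.
∂phi/∂b = 6(b + 1)(b + 2); at b=0 this is 12, so b decreases.
a converges to its nearest critical value 1 (a local min of the a-part); b converges to -1. The iterate converges to (1, -1).

(1, -1)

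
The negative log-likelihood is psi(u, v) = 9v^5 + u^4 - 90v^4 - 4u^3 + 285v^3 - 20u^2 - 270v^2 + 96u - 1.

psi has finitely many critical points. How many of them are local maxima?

2

psi separates as a function of u plus a function of v, so ∇psi=0 decouples.
∂psi/∂u = 4(u - 4)(u - 2)(u + 3) = 0 at u ∈ {-3, 2, 4}; ∂psi/∂v = 45v(v - 4)(v - 3)(v - 1) = 0 at v ∈ {0, 1, 3, 4}.
The Hessian is diagonal: diag(psi_uu, psi_vv). Second derivatives: psi_uu(-3)=140, psi_uu(2)=-40, psi_uu(4)=56; psi_vv(0)=-540, psi_vv(1)=270, psi_vv(3)=-270, psi_vv(4)=540.
Local maxima occur where both diagonal entries negative: (2, 0), (2, 3). Count: 2.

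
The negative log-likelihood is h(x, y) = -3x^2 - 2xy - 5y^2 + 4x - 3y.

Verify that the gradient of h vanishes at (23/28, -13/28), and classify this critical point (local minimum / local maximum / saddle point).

∇h = (-6x - 2y + 4, -2x - 10y - 3); substituting (23/28, -13/28) gives ∇h = (0, 0), so (23/28, -13/28) is indeed a critical point.
The Hessian of h is constant: H = [[-6, -2], [-2, -10]].
det(H) = (-6)·(-10) − (-2)² = 56.
det(H) > 0 and tr(H) = -16 < 0, so H is negative definite and the point is a local maximum.

local maximum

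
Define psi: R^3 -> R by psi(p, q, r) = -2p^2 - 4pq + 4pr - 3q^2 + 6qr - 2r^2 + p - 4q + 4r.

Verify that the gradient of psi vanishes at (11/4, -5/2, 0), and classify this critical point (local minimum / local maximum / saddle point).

∇psi = (-4p - 4q + 4r + 1, -4p - 6q + 6r - 4, 4p + 6q - 4r + 4); substituting (11/4, -5/2, 0) gives ∇psi = (0, 0, 0), so (11/4, -5/2, 0) is indeed a critical point.
The Hessian is constant: H = [[-4, -4, 4], [-4, -6, 6], [4, 6, -4]].
Leading principal minors: Δ₁ = -4, Δ₂ = 8, Δ₃ = 16.
The minors fit neither the all-positive nor the alternating-sign pattern, so H is indefinite: a saddle point.

saddle point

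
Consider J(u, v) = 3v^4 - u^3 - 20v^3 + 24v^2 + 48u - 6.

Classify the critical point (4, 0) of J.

saddle point

The mixed partial ∂²J/∂u∂v is 0, so the Hessian at any point is diag(J_uu, J_vv) = diag(-6u, 12(3v^2 - 10v + 4)).
At (4, 0): H = diag(-24, 48).
The eigenvalues have opposite signs, so H is indefinite: a saddle point.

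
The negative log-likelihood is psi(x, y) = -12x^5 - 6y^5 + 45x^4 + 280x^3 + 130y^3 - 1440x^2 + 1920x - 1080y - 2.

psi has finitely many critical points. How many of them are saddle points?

8

psi separates as a function of x plus a function of y, so ∇psi=0 decouples.
∂psi/∂x = -60(x - 4)(x - 2)(x - 1)(x + 4) = 0 at x ∈ {-4, 1, 2, 4}; ∂psi/∂y = -30(y - 3)(y - 2)(y + 2)(y + 3) = 0 at y ∈ {-3, -2, 2, 3}.
The Hessian is diagonal: diag(psi_xx, psi_yy). Second derivatives: psi_xx(-4)=14400, psi_xx(1)=-900, psi_xx(2)=720, psi_xx(4)=-2880; psi_yy(-3)=900, psi_yy(-2)=-600, psi_yy(2)=600, psi_yy(3)=-900.
Saddle points occur where the two diagonal entries have opposite signs: (-4, -2), (-4, 3), (1, -3), (1, 2), (2, -2), (2, 3), (4, -3), (4, 2). Count: 8.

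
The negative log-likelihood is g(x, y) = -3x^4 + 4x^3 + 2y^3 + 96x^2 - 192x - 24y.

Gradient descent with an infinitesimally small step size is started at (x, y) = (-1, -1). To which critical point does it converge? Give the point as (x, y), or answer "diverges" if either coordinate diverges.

(1, 2)

g is separable, so gradient descent decouples: x follows -∂g/∂x, y follows -∂g/∂y.
∂g/∂x = -12(x - 4)(x - 1)(x + 4); at x=-1 this is -360, so x increases.
∂g/∂y = 6(y - 2)(y + 2); at y=-1 this is -18, so y increases.
x converges to its nearest critical value 1 (a local min of the x-part); y converges to 2. The iterate converges to (1, 2).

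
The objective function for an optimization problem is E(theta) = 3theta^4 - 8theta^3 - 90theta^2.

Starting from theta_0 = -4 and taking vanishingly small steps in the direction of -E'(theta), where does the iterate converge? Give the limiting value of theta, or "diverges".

-3

E'(theta) = 12theta(theta - 5)(theta + 3), so E'(-4) = -432.
Gradient descent moves in the -E' direction, i.e. theta is increasing.
The nearest critical point in that direction is theta = -3, where E'' = 288 > 0 (a local minimum). The iterate converges there.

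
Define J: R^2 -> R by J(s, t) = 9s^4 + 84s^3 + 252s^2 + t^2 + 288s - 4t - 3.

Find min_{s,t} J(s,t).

-199

J(s,t) separates as P(s) + Q(t) − 3, so its minimum is min P + min Q − 3.
P'(s) = 36(s + 1)(s + 2)(s + 4) vanishes at s ∈ {-4, -2, -1}; Q'(t) = 2(t - 2) vanishes at t ∈ {2}.
Local minima of P (where P''>0): P(-4)=-192, P(-1)=-111. Local minima of Q: Q(2)=-4.
So the global minimum of J is P(-4) + Q(2) − 3 = -192 − 4 − 3 = -199, attained at (-4, 2).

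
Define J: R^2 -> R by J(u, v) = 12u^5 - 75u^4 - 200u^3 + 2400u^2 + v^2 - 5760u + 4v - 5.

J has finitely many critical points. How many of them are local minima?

2

J separates as a function of u plus a function of v, so ∇J=0 decouples.
∂J/∂u = 60(u - 4)(u - 3)(u - 2)(u + 4) = 0 at u ∈ {-4, 2, 3, 4}; ∂J/∂v = 2(v + 2) = 0 at v ∈ {-2}.
The Hessian is diagonal: diag(J_uu, J_vv). Second derivatives: J_uu(-4)=-20160, J_uu(2)=720, J_uu(3)=-420, J_uu(4)=960; J_vv(-2)=2.
Local minima occur where both diagonal entries positive: (2, -2), (4, -2). Count: 2.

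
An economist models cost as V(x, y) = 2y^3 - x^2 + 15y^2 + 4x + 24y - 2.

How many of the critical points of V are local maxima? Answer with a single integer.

1

V separates as a function of x plus a function of y, so ∇V=0 decouples.
∂V/∂x = -2(x - 2) = 0 at x ∈ {2}; ∂V/∂y = 6(y + 1)(y + 4) = 0 at y ∈ {-4, -1}.
The Hessian is diagonal: diag(V_xx, V_yy). Second derivatives: V_xx(2)=-2; V_yy(-4)=-18, V_yy(-1)=18.
Local maxima occur where both diagonal entries negative: (2, -4). Count: 1.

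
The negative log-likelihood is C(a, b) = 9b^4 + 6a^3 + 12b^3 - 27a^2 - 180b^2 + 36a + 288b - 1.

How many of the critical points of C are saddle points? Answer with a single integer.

3

C separates as a function of a plus a function of b, so ∇C=0 decouples.
∂C/∂a = 18(a - 2)(a - 1) = 0 at a ∈ {1, 2}; ∂C/∂b = 36(b - 2)(b - 1)(b + 4) = 0 at b ∈ {-4, 1, 2}.
The Hessian is diagonal: diag(C_aa, C_bb). Second derivatives: C_aa(1)=-18, C_aa(2)=18; C_bb(-4)=1080, C_bb(1)=-180, C_bb(2)=216.
Saddle points occur where the two diagonal entries have opposite signs: (1, -4), (1, 2), (2, 1). Count: 3.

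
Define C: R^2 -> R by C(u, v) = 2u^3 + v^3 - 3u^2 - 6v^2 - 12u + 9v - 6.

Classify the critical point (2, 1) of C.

The mixed partial ∂²C/∂u∂v is 0, so the Hessian at any point is diag(C_uu, C_vv) = diag(6(2u - 1), 6(v - 2)).
At (2, 1): H = diag(18, -6).
The eigenvalues have opposite signs, so H is indefinite: a saddle point.

saddle point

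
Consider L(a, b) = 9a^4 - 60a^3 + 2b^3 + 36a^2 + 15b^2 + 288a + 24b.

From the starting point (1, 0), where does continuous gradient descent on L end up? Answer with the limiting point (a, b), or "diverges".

(-1, -1)

L is separable, so gradient descent decouples: a follows -∂L/∂a, b follows -∂L/∂b.
∂L/∂a = 36(a - 4)(a - 2)(a + 1); at a=1 this is 216, so a decreases.
∂L/∂b = 6(b + 1)(b + 4); at b=0 this is 24, so b decreases.
a converges to its nearest critical value -1 (a local min of the a-part); b converges to -1. The iterate converges to (-1, -1).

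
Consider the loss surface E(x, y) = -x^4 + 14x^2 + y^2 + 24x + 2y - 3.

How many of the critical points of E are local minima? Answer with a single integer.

1

E separates as a function of x plus a function of y, so ∇E=0 decouples.
∂E/∂x = -4(x - 3)(x + 1)(x + 2) = 0 at x ∈ {-2, -1, 3}; ∂E/∂y = 2(y + 1) = 0 at y ∈ {-1}.
The Hessian is diagonal: diag(E_xx, E_yy). Second derivatives: E_xx(-2)=-20, E_xx(-1)=16, E_xx(3)=-80; E_yy(-1)=2.
Local minima occur where both diagonal entries positive: (-1, -1). Count: 1.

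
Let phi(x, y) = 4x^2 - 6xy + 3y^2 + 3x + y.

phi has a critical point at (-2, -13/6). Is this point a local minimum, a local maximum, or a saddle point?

local minimum

The Hessian of phi is constant: H = [[8, -6], [-6, 6]].
det(H) = 8·6 − (-6)² = 12.
det(H) > 0 and tr(H) = 14 > 0, so H is positive definite and the point is a local minimum.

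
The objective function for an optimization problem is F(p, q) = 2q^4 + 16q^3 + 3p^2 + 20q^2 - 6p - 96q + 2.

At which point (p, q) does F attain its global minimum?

(1, 1)

F(p,q) separates as A(p) + B(q) + 2, so its minimum is min A + min B + 2.
A'(p) = 6p - 6 vanishes at p ∈ {1}; B'(q) = 8(q - 1)(q + 3)(q + 4) vanishes at q ∈ {-4, -3, 1}.
Local minima of A (where A''>0): A(1)=-3. Local minima of B: B(-4)=192, B(1)=-58.
So the global minimum of F is A(1) + B(1) + 2 = -3 − 58 + 2 = -59, attained at (1, 1).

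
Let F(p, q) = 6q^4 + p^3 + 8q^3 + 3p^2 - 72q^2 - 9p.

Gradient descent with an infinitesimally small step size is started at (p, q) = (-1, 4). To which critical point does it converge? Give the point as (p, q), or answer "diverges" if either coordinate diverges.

F is separable, so gradient descent decouples: p follows -∂F/∂p, q follows -∂F/∂q.
∂F/∂p = 3(p - 1)(p + 3); at p=-1 this is -12, so p increases.
∂F/∂q = 24q(q - 2)(q + 3); at q=4 this is 1344, so q decreases.
p converges to its nearest critical value 1 (a local min of the p-part); q converges to 2. The iterate converges to (1, 2).

(1, 2)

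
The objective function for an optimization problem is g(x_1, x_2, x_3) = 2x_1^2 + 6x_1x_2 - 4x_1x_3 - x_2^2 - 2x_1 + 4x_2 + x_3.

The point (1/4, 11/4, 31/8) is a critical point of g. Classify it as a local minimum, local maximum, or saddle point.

saddle point

The Hessian is constant: H = [[4, 6, -4], [6, -2, 0], [-4, 0, 0]].
Leading principal minors: Δ₁ = 4, Δ₂ = -44, Δ₃ = 32.
The minors fit neither the all-positive nor the alternating-sign pattern, so H is indefinite: a saddle point.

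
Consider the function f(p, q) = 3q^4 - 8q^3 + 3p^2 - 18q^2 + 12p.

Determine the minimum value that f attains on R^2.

-147

f(p,q) separates as A(p) + B(q), so its minimum is min A + min B.
A'(p) = 6p + 12 vanishes at p ∈ {-2}; B'(q) = 12q(q - 3)(q + 1) vanishes at q ∈ {-1, 0, 3}.
Local minima of A (where A''>0): A(-2)=-12. Local minima of B: B(-1)=-7, B(3)=-135.
So the global minimum of f is A(-2) + B(3) = -12 − 135 = -147, attained at (-2, 3).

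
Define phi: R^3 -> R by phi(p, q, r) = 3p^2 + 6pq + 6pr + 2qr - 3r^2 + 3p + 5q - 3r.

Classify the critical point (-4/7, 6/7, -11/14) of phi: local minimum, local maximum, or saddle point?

saddle point

The Hessian is constant: H = [[6, 6, 6], [6, 0, 2], [6, 2, -6]].
Leading principal minors: Δ₁ = 6, Δ₂ = -36, Δ₃ = 336.
The minors fit neither the all-positive nor the alternating-sign pattern, so H is indefinite: a saddle point.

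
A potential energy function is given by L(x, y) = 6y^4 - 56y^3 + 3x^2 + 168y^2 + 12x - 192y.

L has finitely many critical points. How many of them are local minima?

L separates as a function of x plus a function of y, so ∇L=0 decouples.
∂L/∂x = 6(x + 2) = 0 at x ∈ {-2}; ∂L/∂y = 24(y - 4)(y - 2)(y - 1) = 0 at y ∈ {1, 2, 4}.
The Hessian is diagonal: diag(L_xx, L_yy). Second derivatives: L_xx(-2)=6; L_yy(1)=72, L_yy(2)=-48, L_yy(4)=144.
Local minima occur where both diagonal entries positive: (-2, 1), (-2, 4). Count: 2.

2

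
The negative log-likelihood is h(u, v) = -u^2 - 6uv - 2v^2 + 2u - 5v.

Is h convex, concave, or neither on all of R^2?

h is quadratic, so its Hessian is the constant matrix H = [[-2, -6], [-6, -4]].
det(H) = -28, tr(H) = -6.
det(H) < 0, so H is indefinite: neither convex nor concave.

neither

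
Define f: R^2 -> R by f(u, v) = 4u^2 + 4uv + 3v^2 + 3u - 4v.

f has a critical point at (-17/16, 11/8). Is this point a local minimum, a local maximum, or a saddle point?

The Hessian of f is constant: H = [[8, 4], [4, 6]].
det(H) = 8·6 − 4² = 32.
det(H) > 0 and tr(H) = 14 > 0, so H is positive definite and the point is a local minimum.

local minimum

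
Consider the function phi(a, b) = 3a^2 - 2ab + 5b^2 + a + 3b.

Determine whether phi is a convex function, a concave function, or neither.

phi is quadratic, so its Hessian is the constant matrix H = [[6, -2], [-2, 10]].
det(H) = 56, tr(H) = 16.
det(H) > 0 and tr(H) > 0, so H is positive definite everywhere: convex.

convex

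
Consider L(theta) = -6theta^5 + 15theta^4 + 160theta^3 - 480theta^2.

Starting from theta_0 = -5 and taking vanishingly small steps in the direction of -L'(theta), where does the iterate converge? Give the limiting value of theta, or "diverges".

-4

L'(theta) = -30theta(theta - 4)(theta - 2)(theta + 4), so L'(-5) = -9450.
Gradient descent moves in the -L' direction, i.e. theta is increasing.
The nearest critical point in that direction is theta = -4, where L'' = 5760 > 0 (a local minimum). The iterate converges there.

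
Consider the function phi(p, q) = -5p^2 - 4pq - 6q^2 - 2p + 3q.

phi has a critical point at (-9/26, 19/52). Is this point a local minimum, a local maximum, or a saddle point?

The Hessian of phi is constant: H = [[-10, -4], [-4, -12]].
det(H) = (-10)·(-12) − (-4)² = 104.
det(H) > 0 and tr(H) = -22 < 0, so H is negative definite and the point is a local maximum.

local maximum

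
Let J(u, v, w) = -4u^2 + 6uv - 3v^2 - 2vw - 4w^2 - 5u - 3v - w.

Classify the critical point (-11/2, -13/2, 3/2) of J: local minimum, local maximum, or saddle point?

local maximum

The Hessian is constant: H = [[-8, 6, 0], [6, -6, -2], [0, -2, -8]].
Leading principal minors: Δ₁ = -8, Δ₂ = 12, Δ₃ = -64.
The minors alternate sign starting negative (−, +, −), so H is negative definite: a local maximum.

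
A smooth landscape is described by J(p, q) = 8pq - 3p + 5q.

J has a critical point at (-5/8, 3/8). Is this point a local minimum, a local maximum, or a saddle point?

The Hessian of J is constant: H = [[0, 8], [8, 0]].
det(H) = 0·0 − 8² = -64.
Since det(H) < 0, H is indefinite and the critical point is a saddle point.

saddle point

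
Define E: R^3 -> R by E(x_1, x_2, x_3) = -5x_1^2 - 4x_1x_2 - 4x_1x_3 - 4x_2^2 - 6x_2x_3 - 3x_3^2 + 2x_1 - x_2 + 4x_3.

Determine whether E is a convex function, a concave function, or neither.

concave

E is quadratic, so its Hessian is the constant matrix H = [[-10, -4, -4], [-4, -8, -6], [-4, -6, -6]].
Leading principal minors: -10, 64, -88.
Signs alternate −, +, − ⇒ H ≺ 0 ⇒ concave.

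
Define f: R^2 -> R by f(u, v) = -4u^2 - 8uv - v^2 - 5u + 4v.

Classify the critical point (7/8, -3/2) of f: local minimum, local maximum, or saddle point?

The Hessian of f is constant: H = [[-8, -8], [-8, -2]].
det(H) = (-8)·(-2) − (-8)² = -48.
Since det(H) < 0, H is indefinite and the critical point is a saddle point.

saddle point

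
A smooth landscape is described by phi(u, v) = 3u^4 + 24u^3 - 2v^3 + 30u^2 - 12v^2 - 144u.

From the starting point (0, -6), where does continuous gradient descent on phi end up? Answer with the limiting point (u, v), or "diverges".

(1, -4)

phi is separable, so gradient descent decouples: u follows -∂phi/∂u, v follows -∂phi/∂v.
∂phi/∂u = 12(u - 1)(u + 3)(u + 4); at u=0 this is -144, so u increases.
∂phi/∂v = -6v(v + 4); at v=-6 this is -72, so v increases.
u converges to its nearest critical value 1 (a local min of the u-part); v converges to -4. The iterate converges to (1, -4).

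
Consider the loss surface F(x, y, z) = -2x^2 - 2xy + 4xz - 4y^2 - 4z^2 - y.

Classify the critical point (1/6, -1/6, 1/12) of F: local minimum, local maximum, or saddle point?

local maximum

The Hessian is constant: H = [[-4, -2, 4], [-2, -8, 0], [4, 0, -8]].
Leading principal minors: Δ₁ = -4, Δ₂ = 28, Δ₃ = -96.
The minors alternate sign starting negative (−, +, −), so H is negative definite: a local maximum.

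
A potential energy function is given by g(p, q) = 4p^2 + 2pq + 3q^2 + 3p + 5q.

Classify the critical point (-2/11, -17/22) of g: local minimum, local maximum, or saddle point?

local minimum

The Hessian of g is constant: H = [[8, 2], [2, 6]].
det(H) = 8·6 − 2² = 44.
det(H) > 0 and tr(H) = 14 > 0, so H is positive definite and the point is a local minimum.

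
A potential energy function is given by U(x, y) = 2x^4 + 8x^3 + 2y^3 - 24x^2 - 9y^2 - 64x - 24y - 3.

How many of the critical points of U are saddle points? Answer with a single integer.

3

U separates as a function of x plus a function of y, so ∇U=0 decouples.
∂U/∂x = 8(x - 2)(x + 1)(x + 4) = 0 at x ∈ {-4, -1, 2}; ∂U/∂y = 6(y - 4)(y + 1) = 0 at y ∈ {-1, 4}.
The Hessian is diagonal: diag(U_xx, U_yy). Second derivatives: U_xx(-4)=144, U_xx(-1)=-72, U_xx(2)=144; U_yy(-1)=-30, U_yy(4)=30.
Saddle points occur where the two diagonal entries have opposite signs: (-4, -1), (-1, 4), (2, -1). Count: 3.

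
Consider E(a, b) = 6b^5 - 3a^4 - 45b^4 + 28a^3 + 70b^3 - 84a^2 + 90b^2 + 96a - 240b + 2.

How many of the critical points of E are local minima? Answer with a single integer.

E separates as a function of a plus a function of b, so ∇E=0 decouples.
∂E/∂a = -12(a - 4)(a - 2)(a - 1) = 0 at a ∈ {1, 2, 4}; ∂E/∂b = 30(b - 4)(b - 2)(b - 1)(b + 1) = 0 at b ∈ {-1, 1, 2, 4}.
The Hessian is diagonal: diag(E_aa, E_bb). Second derivatives: E_aa(1)=-36, E_aa(2)=24, E_aa(4)=-72; E_bb(-1)=-900, E_bb(1)=180, E_bb(2)=-180, E_bb(4)=900.
Local minima occur where both diagonal entries positive: (2, 1), (2, 4). Count: 2.

2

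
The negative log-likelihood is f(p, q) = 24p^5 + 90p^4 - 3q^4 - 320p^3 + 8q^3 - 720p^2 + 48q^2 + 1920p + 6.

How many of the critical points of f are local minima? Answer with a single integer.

2

f separates as a function of p plus a function of q, so ∇f=0 decouples.
∂f/∂p = 120(p - 2)(p - 1)(p + 2)(p + 4) = 0 at p ∈ {-4, -2, 1, 2}; ∂f/∂q = -12q(q - 4)(q + 2) = 0 at q ∈ {-2, 0, 4}.
The Hessian is diagonal: diag(f_pp, f_qq). Second derivatives: f_pp(-4)=-7200, f_pp(-2)=2880, f_pp(1)=-1800, f_pp(2)=2880; f_qq(-2)=-144, f_qq(0)=96, f_qq(4)=-288.
Local minima occur where both diagonal entries positive: (-2, 0), (2, 0). Count: 2.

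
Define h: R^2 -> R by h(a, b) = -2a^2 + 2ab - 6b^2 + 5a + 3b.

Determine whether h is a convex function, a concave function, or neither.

h is quadratic, so its Hessian is the constant matrix H = [[-4, 2], [2, -12]].
det(H) = 44, tr(H) = -16.
det(H) > 0 and tr(H) < 0, so H is negative definite everywhere: concave.

concave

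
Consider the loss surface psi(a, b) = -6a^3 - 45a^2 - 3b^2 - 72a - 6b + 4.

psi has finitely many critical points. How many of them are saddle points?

psi separates as a function of a plus a function of b, so ∇psi=0 decouples.
∂psi/∂a = -18(a + 1)(a + 4) = 0 at a ∈ {-4, -1}; ∂psi/∂b = -6(b + 1) = 0 at b ∈ {-1}.
The Hessian is diagonal: diag(psi_aa, psi_bb). Second derivatives: psi_aa(-4)=54, psi_aa(-1)=-54; psi_bb(-1)=-6.
Saddle points occur where the two diagonal entries have opposite signs: (-4, -1). Count: 1.

1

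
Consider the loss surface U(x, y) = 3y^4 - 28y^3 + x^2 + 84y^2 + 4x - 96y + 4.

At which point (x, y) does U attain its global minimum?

(-2, 4)

U(x,y) separates as P(x) + Q(y) + 4, so its minimum is min P + min Q + 4.
P'(x) = 2x + 4 vanishes at x ∈ {-2}; Q'(y) = 12(y - 4)(y - 2)(y - 1) vanishes at y ∈ {1, 2, 4}.
Local minima of P (where P''>0): P(-2)=-4. Local minima of Q: Q(1)=-37, Q(4)=-64.
So the global minimum of U is P(-2) + Q(4) + 4 = -4 − 64 + 4 = -64, attained at (-2, 4).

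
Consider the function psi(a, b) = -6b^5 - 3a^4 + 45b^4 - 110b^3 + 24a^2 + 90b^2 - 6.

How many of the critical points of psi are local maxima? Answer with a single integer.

psi separates as a function of a plus a function of b, so ∇psi=0 decouples.
∂psi/∂a = -12a(a - 2)(a + 2) = 0 at a ∈ {-2, 0, 2}; ∂psi/∂b = -30b(b - 3)(b - 2)(b - 1) = 0 at b ∈ {0, 1, 2, 3}.
The Hessian is diagonal: diag(psi_aa, psi_bb). Second derivatives: psi_aa(-2)=-96, psi_aa(0)=48, psi_aa(2)=-96; psi_bb(0)=180, psi_bb(1)=-60, psi_bb(2)=60, psi_bb(3)=-180.
Local maxima occur where both diagonal entries negative: (-2, 1), (-2, 3), (2, 1), (2, 3). Count: 4.

4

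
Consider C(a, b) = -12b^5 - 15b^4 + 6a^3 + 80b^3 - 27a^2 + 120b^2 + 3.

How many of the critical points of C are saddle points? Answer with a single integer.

4

C separates as a function of a plus a function of b, so ∇C=0 decouples.
∂C/∂a = 18a(a - 3) = 0 at a ∈ {0, 3}; ∂C/∂b = -60b(b - 2)(b + 1)(b + 2) = 0 at b ∈ {-2, -1, 0, 2}.
The Hessian is diagonal: diag(C_aa, C_bb). Second derivatives: C_aa(0)=-54, C_aa(3)=54; C_bb(-2)=480, C_bb(-1)=-180, C_bb(0)=240, C_bb(2)=-1440.
Saddle points occur where the two diagonal entries have opposite signs: (0, -2), (0, 0), (3, -1), (3, 2). Count: 4.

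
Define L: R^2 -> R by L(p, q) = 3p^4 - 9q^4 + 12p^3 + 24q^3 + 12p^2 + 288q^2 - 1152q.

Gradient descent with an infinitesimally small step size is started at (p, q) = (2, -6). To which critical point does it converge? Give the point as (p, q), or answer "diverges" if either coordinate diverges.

L is separable, so gradient descent decouples: p follows -∂L/∂p, q follows -∂L/∂q.
∂L/∂p = 12p(p + 1)(p + 2); at p=2 this is 288, so p decreases.
∂L/∂q = -36(q - 4)(q - 2)(q + 4); at q=-6 this is 5760, so q decreases.
The q-coordinate has no critical point in that direction and runs off to infinity.

diverges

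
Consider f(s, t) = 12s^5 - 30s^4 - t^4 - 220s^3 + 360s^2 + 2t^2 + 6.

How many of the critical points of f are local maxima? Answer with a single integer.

f separates as a function of s plus a function of t, so ∇f=0 decouples.
∂f/∂s = 60s(s - 4)(s - 1)(s + 3) = 0 at s ∈ {-3, 0, 1, 4}; ∂f/∂t = -4t(t - 1)(t + 1) = 0 at t ∈ {-1, 0, 1}.
The Hessian is diagonal: diag(f_ss, f_tt). Second derivatives: f_ss(-3)=-5040, f_ss(0)=720, f_ss(1)=-720, f_ss(4)=5040; f_tt(-1)=-8, f_tt(0)=4, f_tt(1)=-8.
Local maxima occur where both diagonal entries negative: (-3, -1), (-3, 1), (1, -1), (1, 1). Count: 4.

4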